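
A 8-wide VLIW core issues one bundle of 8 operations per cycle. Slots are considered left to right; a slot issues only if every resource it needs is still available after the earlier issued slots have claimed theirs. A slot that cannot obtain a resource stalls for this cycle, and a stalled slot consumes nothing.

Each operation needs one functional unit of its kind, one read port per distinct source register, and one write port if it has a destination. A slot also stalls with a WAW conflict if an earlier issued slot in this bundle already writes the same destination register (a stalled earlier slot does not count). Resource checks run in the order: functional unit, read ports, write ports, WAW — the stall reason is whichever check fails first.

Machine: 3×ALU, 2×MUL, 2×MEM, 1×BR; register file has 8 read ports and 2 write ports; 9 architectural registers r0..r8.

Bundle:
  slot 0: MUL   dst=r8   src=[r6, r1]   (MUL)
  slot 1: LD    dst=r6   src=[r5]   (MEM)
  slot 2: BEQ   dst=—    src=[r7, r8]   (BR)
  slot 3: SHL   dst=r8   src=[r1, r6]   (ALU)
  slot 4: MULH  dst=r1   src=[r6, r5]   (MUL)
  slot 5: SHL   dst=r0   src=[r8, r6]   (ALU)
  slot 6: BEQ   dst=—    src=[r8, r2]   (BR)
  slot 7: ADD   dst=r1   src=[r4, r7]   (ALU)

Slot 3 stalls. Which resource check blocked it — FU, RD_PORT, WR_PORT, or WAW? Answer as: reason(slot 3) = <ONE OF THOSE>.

[0] MUL needs rd=2 wr=1: ok; after: ALU=3 MUL=1 MEM=2 BR=1, R=6, W=1
[1] MEM needs rd=1 wr=1: ok; after: ALU=3 MUL=1 MEM=1 BR=1, R=5, W=0
[2] BR needs rd=2 wr=0: ok; after: ALU=3 MUL=1 MEM=1 BR=0, R=3, W=0
[3] ALU needs rd=2 wr=1: WR_PORT; after: ALU=3 MUL=1 MEM=1 BR=0, R=3, W=0
[4] MUL needs rd=2 wr=1: WR_PORT; after: ALU=3 MUL=1 MEM=1 BR=0, R=3, W=0
[5] ALU needs rd=2 wr=1: WR_PORT; after: ALU=3 MUL=1 MEM=1 BR=0, R=3, W=0
[6] BR needs rd=2 wr=0: FU; after: ALU=3 MUL=1 MEM=1 BR=0, R=3, W=0
[7] ALU needs rd=2 wr=1: WR_PORT; after: ALU=3 MUL=1 MEM=1 BR=0, R=3, W=0

reason(slot 3) = WR_PORT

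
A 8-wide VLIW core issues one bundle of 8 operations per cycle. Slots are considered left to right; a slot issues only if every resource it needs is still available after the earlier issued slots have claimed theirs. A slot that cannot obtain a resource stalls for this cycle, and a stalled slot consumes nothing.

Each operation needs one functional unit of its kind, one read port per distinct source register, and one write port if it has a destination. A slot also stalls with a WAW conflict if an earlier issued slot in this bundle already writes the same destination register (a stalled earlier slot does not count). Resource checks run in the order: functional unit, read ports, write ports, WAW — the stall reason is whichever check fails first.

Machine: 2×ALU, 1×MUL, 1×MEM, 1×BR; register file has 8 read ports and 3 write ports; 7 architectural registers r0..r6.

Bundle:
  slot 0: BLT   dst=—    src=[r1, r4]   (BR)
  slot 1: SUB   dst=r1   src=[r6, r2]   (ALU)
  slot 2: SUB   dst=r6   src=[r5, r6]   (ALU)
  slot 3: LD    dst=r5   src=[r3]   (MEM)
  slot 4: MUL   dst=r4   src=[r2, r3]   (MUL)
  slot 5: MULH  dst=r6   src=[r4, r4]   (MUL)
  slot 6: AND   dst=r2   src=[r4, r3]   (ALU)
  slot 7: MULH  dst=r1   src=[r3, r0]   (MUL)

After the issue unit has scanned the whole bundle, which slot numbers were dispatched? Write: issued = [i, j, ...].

issued = [0, 1, 2, 3]

(0) want 1×BR +2rd +0wr — yes → AL2|MU1|ME1|BR0|rd6|wr3
(1) want 1×ALU +2rd +1wr — yes → AL1|MU1|ME1|BR0|rd4|wr2
(2) want 1×ALU +2rd +1wr — yes → AL0|MU1|ME1|BR0|rd2|wr1
(3) want 1×MEM +1rd +1wr — yes → AL0|MU1|ME0|BR0|rd1|wr0
(4) want 1×MUL +2rd +1wr — RD_PORT → AL0|MU1|ME0|BR0|rd1|wr0
(5) want 1×MUL +1rd +1wr — WR_PORT → AL0|MU1|ME0|BR0|rd1|wr0
(6) want 1×ALU +2rd +1wr — FU → AL0|MU1|ME0|BR0|rd1|wr0
(7) want 1×MUL +2rd +1wr — RD_PORT → AL0|MU1|ME0|BR0|rd1|wr0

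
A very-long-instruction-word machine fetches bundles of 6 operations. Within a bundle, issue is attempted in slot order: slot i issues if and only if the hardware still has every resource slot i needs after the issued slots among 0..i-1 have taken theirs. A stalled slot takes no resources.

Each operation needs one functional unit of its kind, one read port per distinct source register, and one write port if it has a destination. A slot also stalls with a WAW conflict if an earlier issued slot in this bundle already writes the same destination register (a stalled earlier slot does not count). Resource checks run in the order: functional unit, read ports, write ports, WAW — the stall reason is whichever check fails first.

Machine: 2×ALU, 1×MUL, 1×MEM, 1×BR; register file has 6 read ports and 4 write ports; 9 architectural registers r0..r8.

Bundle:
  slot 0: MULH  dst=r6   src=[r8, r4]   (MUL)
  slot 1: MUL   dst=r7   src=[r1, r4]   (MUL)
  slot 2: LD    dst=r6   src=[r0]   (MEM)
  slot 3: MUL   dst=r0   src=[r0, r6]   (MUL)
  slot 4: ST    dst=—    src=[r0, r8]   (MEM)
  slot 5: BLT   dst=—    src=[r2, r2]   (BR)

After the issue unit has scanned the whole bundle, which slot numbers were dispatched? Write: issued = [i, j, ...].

#0 MUL src=r8,r4 dispatched  <A:2 Mu:0 Ld:1 B:1 rd:4 wr:3>
#1 MUL src=r1,r4 held:FU  <A:2 Mu:0 Ld:1 B:1 rd:4 wr:3>
#2 MEM src=r0 held:WAW  <A:2 Mu:0 Ld:1 B:1 rd:4 wr:3>
#3 MUL src=r0,r6 held:FU  <A:2 Mu:0 Ld:1 B:1 rd:4 wr:3>
#4 MEM src=r0,r8 dispatched  <A:2 Mu:0 Ld:0 B:1 rd:2 wr:3>
#5 BR src=r2,r2 dispatched  <A:2 Mu:0 Ld:0 B:0 rd:1 wr:3>

issued = [0, 4, 5]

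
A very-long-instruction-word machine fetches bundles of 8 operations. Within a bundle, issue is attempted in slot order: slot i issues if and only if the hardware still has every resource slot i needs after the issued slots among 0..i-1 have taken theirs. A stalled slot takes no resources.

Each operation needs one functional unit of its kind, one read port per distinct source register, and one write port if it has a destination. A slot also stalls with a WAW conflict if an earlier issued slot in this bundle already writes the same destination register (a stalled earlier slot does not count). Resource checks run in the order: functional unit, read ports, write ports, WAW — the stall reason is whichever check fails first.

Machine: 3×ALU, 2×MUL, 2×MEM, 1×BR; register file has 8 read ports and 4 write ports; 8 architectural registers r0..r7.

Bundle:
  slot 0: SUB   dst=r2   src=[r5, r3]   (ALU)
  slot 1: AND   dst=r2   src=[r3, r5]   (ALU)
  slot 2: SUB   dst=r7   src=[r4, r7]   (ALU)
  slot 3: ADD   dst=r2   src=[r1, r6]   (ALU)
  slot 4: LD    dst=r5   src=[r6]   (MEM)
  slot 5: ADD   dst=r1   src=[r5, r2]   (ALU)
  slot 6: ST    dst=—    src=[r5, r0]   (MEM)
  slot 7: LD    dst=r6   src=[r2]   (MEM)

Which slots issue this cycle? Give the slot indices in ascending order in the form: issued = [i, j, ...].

#0 ALU src=r5,r3 dispatched  <A:2 Mu:2 Ld:2 B:1 rd:6 wr:3>
#1 ALU src=r3,r5 held:WAW  <A:2 Mu:2 Ld:2 B:1 rd:6 wr:3>
#2 ALU src=r4,r7 dispatched  <A:1 Mu:2 Ld:2 B:1 rd:4 wr:2>
#3 ALU src=r1,r6 held:WAW  <A:1 Mu:2 Ld:2 B:1 rd:4 wr:2>
#4 MEM src=r6 dispatched  <A:1 Mu:2 Ld:1 B:1 rd:3 wr:1>
#5 ALU src=r5,r2 dispatched  <A:0 Mu:2 Ld:1 B:1 rd:1 wr:0>
#6 MEM src=r5,r0 held:RD_PORT  <A:0 Mu:2 Ld:1 B:1 rd:1 wr:0>
#7 MEM src=r2 held:WR_PORT  <A:0 Mu:2 Ld:1 B:1 rd:1 wr:0>

issued = [0, 2, 4, 5]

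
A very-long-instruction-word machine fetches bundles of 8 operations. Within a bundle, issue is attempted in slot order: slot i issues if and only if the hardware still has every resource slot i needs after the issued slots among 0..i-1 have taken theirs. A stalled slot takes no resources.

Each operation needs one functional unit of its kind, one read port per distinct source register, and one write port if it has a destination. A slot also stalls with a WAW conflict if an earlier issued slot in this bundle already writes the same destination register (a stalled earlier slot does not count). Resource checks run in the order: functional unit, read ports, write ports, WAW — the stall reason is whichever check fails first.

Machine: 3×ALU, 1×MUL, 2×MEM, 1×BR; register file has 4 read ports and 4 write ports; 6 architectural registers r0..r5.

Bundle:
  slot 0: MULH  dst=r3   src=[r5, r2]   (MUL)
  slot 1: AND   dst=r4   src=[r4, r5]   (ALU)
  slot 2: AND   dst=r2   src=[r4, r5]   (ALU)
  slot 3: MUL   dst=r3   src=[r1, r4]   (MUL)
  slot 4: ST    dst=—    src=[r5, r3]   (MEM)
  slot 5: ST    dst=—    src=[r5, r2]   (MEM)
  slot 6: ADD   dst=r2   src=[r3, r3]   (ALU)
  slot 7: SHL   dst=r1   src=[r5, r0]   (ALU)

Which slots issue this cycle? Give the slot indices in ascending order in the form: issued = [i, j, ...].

  0. MUL→r3 ⇒ go  {3A/0Mu/2Ld/1B | 2r 3w}
  1. ALU→r4 ⇒ go  {2A/0Mu/2Ld/1B | 0r 2w}
  2. ALU→r2 ⇒ no(RD_PORT)  {2A/0Mu/2Ld/1B | 0r 2w}
  3. MUL→r3 ⇒ no(FU)  {2A/0Mu/2Ld/1B | 0r 2w}
  4. MEM ⇒ no(RD_PORT)  {2A/0Mu/2Ld/1B | 0r 2w}
  5. MEM ⇒ no(RD_PORT)  {2A/0Mu/2Ld/1B | 0r 2w}
  6. ALU→r2 ⇒ no(RD_PORT)  {2A/0Mu/2Ld/1B | 0r 2w}
  7. ALU→r1 ⇒ no(RD_PORT)  {2A/0Mu/2Ld/1B | 0r 2w}

issued = [0, 1]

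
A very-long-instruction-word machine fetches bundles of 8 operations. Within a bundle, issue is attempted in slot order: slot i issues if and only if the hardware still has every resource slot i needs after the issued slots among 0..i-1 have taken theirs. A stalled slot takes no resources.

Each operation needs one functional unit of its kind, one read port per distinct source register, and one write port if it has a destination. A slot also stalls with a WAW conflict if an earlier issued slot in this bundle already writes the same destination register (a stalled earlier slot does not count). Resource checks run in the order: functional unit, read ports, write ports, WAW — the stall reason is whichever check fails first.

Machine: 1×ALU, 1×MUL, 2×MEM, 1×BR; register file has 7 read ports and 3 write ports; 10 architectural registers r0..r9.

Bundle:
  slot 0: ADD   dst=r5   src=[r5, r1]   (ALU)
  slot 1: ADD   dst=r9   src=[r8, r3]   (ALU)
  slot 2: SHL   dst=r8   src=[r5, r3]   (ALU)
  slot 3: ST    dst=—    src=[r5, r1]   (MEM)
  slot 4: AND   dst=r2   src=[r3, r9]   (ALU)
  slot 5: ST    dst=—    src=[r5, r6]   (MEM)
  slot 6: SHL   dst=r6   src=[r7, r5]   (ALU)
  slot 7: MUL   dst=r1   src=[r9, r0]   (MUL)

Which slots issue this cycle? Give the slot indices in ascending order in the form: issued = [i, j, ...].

[0] ALU needs rd=2 wr=1: ok; after: ALU=0 MUL=1 MEM=2 BR=1, R=5, W=2
[1] ALU needs rd=2 wr=1: FU; after: ALU=0 MUL=1 MEM=2 BR=1, R=5, W=2
[2] ALU needs rd=2 wr=1: FU; after: ALU=0 MUL=1 MEM=2 BR=1, R=5, W=2
[3] MEM needs rd=2 wr=0: ok; after: ALU=0 MUL=1 MEM=1 BR=1, R=3, W=2
[4] ALU needs rd=2 wr=1: FU; after: ALU=0 MUL=1 MEM=1 BR=1, R=3, W=2
[5] MEM needs rd=2 wr=0: ok; after: ALU=0 MUL=1 MEM=0 BR=1, R=1, W=2
[6] ALU needs rd=2 wr=1: FU; after: ALU=0 MUL=1 MEM=0 BR=1, R=1, W=2
[7] MUL needs rd=2 wr=1: RD_PORT; after: ALU=0 MUL=1 MEM=0 BR=1, R=1, W=2

issued = [0, 3, 5]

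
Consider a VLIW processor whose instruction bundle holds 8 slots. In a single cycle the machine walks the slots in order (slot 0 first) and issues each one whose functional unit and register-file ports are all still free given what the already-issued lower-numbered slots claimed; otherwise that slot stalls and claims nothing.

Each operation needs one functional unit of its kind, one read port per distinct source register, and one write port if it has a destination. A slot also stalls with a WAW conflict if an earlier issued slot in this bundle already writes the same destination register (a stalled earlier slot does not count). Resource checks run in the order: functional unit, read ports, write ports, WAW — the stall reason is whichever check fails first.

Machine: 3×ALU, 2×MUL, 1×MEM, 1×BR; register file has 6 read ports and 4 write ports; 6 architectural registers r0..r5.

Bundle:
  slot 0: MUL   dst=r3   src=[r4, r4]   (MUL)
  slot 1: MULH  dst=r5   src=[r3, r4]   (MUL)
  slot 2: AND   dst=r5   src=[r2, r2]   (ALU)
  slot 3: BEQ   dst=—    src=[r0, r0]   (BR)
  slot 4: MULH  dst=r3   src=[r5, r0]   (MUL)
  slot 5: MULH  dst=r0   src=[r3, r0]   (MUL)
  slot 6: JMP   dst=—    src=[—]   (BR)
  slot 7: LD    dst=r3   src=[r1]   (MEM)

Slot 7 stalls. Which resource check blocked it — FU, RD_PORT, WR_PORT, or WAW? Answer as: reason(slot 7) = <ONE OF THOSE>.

slot 0 (MUL): ISSUE — free A3,Mu1,Ld1,B1 rp5 wp3
slot 1 (MUL): ISSUE — free A3,Mu0,Ld1,B1 rp3 wp2
slot 2 (ALU): stall WAW — free A3,Mu0,Ld1,B1 rp3 wp2
slot 3 (BR): ISSUE — free A3,Mu0,Ld1,B0 rp2 wp2
slot 4 (MUL): stall FU — free A3,Mu0,Ld1,B0 rp2 wp2
slot 5 (MUL): stall FU — free A3,Mu0,Ld1,B0 rp2 wp2
slot 6 (BR): stall FU — free A3,Mu0,Ld1,B0 rp2 wp2
slot 7 (MEM): stall WAW — free A3,Mu0,Ld1,B0 rp2 wp2

reason(slot 7) = WAW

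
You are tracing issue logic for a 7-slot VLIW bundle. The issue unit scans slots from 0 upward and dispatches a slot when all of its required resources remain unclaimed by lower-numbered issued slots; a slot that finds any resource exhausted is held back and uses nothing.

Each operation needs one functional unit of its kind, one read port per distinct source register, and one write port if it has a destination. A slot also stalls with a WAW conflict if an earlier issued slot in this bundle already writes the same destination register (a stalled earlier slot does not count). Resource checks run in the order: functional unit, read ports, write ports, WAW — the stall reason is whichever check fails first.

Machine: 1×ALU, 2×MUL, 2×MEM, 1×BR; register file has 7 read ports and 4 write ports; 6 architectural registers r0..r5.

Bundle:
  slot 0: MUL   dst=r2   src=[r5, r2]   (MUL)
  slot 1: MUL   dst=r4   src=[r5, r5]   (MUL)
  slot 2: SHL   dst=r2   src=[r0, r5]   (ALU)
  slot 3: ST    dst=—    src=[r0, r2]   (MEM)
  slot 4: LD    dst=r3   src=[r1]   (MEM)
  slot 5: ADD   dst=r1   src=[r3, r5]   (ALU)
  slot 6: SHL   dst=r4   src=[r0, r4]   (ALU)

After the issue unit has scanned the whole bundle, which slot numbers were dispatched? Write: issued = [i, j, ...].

issued = [0, 1, 3, 4]

#0 MUL src=r5,r2 dispatched  <A:1 Mu:1 Ld:2 B:1 rd:5 wr:3>
#1 MUL src=r5,r5 dispatched  <A:1 Mu:0 Ld:2 B:1 rd:4 wr:2>
#2 ALU src=r0,r5 held:WAW  <A:1 Mu:0 Ld:2 B:1 rd:4 wr:2>
#3 MEM src=r0,r2 dispatched  <A:1 Mu:0 Ld:1 B:1 rd:2 wr:2>
#4 MEM src=r1 dispatched  <A:1 Mu:0 Ld:0 B:1 rd:1 wr:1>
#5 ALU src=r3,r5 held:RD_PORT  <A:1 Mu:0 Ld:0 B:1 rd:1 wr:1>
#6 ALU src=r0,r4 held:RD_PORT  <A:1 Mu:0 Ld:0 B:1 rd:1 wr:1>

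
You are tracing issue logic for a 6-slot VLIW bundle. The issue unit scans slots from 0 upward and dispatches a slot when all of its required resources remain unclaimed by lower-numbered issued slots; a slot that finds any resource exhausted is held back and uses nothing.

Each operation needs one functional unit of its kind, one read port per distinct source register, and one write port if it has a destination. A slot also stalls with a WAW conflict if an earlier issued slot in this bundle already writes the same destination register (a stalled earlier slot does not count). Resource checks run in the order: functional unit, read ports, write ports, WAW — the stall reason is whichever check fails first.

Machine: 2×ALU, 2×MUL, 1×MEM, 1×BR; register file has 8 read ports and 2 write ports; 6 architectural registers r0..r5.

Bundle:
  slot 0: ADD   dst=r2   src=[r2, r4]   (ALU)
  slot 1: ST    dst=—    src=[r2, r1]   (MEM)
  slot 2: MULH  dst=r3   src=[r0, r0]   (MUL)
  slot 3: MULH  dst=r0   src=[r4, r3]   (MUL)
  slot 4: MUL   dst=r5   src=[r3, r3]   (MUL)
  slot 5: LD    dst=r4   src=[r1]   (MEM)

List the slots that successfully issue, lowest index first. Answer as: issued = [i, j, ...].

issued = [0, 1, 2]

#0 ALU src=r2,r4 dispatched  <A:1 Mu:2 Ld:1 B:1 rd:6 wr:1>
#1 MEM src=r2,r1 dispatched  <A:1 Mu:2 Ld:0 B:1 rd:4 wr:1>
#2 MUL src=r0,r0 dispatched  <A:1 Mu:1 Ld:0 B:1 rd:3 wr:0>
#3 MUL src=r4,r3 held:WR_PORT  <A:1 Mu:1 Ld:0 B:1 rd:3 wr:0>
#4 MUL src=r3,r3 held:WR_PORT  <A:1 Mu:1 Ld:0 B:1 rd:3 wr:0>
#5 MEM src=r1 held:FU  <A:1 Mu:1 Ld:0 B:1 rd:3 wr:0>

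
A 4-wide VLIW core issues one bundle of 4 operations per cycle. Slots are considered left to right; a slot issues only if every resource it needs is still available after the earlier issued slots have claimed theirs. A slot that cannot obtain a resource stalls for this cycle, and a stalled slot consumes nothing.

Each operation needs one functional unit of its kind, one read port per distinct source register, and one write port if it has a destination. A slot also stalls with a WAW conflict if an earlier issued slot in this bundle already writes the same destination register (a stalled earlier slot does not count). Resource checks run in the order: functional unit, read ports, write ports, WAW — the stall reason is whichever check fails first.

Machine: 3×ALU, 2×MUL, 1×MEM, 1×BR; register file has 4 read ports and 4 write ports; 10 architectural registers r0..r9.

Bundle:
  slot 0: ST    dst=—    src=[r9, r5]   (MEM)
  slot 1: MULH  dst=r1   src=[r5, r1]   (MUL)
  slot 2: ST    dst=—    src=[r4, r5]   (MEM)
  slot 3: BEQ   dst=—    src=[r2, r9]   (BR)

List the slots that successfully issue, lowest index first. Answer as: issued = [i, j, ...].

  0. MEM ⇒ go  {3A/2Mu/0Ld/1B | 2r 4w}
  1. MUL→r1 ⇒ go  {3A/1Mu/0Ld/1B | 0r 3w}
  2. MEM ⇒ no(FU)  {3A/1Mu/0Ld/1B | 0r 3w}
  3. BR ⇒ no(RD_PORT)  {3A/1Mu/0Ld/1B | 0r 3w}

issued = [0, 1]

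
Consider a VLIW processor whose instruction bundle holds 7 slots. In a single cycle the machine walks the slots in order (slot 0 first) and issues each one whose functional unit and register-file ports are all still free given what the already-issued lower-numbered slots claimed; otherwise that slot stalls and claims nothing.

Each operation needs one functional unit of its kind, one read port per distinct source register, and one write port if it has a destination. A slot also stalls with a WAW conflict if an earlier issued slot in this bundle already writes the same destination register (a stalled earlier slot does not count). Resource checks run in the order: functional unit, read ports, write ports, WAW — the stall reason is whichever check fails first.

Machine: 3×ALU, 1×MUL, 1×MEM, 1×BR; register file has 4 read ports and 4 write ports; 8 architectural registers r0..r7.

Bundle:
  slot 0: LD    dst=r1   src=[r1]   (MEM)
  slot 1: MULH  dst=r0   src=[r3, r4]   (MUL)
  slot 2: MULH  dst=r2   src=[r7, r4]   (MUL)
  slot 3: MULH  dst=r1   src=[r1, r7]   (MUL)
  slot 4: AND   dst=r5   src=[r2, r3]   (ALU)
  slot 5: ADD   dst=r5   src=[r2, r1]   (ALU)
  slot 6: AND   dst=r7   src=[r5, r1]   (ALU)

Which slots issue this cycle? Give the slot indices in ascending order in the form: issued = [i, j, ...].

issued = [0, 1]

  0. MEM→r1 ⇒ go  {3A/1Mu/0Ld/1B | 3r 3w}
  1. MUL→r0 ⇒ go  {3A/0Mu/0Ld/1B | 1r 2w}
  2. MUL→r2 ⇒ no(FU)  {3A/0Mu/0Ld/1B | 1r 2w}
  3. MUL→r1 ⇒ no(FU)  {3A/0Mu/0Ld/1B | 1r 2w}
  4. ALU→r5 ⇒ no(RD_PORT)  {3A/0Mu/0Ld/1B | 1r 2w}
  5. ALU→r5 ⇒ no(RD_PORT)  {3A/0Mu/0Ld/1B | 1r 2w}
  6. ALU→r7 ⇒ no(RD_PORT)  {3A/0Mu/0Ld/1B | 1r 2w}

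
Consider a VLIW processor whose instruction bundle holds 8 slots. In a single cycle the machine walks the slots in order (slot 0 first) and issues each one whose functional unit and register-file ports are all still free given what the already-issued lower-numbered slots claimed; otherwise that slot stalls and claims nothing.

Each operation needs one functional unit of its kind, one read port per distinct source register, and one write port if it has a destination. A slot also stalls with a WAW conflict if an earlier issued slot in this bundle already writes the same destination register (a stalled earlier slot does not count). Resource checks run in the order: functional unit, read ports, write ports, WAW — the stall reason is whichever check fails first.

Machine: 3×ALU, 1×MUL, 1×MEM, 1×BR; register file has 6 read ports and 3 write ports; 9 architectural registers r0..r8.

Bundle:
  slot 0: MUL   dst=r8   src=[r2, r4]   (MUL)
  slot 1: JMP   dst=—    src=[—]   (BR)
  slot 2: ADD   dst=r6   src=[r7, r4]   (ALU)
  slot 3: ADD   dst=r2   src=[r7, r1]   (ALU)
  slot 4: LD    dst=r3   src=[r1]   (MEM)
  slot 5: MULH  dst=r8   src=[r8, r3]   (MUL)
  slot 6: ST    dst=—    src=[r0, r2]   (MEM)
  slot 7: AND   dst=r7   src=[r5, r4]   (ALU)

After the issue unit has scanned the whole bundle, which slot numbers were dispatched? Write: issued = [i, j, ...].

issued = [0, 1, 2, 3]

#0 MUL src=r2,r4 dispatched  <A:3 Mu:0 Ld:1 B:1 rd:4 wr:2>
#1 BR src=- dispatched  <A:3 Mu:0 Ld:1 B:0 rd:4 wr:2>
#2 ALU src=r7,r4 dispatched  <A:2 Mu:0 Ld:1 B:0 rd:2 wr:1>
#3 ALU src=r7,r1 dispatched  <A:1 Mu:0 Ld:1 B:0 rd:0 wr:0>
#4 MEM src=r1 held:RD_PORT  <A:1 Mu:0 Ld:1 B:0 rd:0 wr:0>
#5 MUL src=r8,r3 held:FU  <A:1 Mu:0 Ld:1 B:0 rd:0 wr:0>
#6 MEM src=r0,r2 held:RD_PORT  <A:1 Mu:0 Ld:1 B:0 rd:0 wr:0>
#7 ALU src=r5,r4 held:RD_PORT  <A:1 Mu:0 Ld:1 B:0 rd:0 wr:0>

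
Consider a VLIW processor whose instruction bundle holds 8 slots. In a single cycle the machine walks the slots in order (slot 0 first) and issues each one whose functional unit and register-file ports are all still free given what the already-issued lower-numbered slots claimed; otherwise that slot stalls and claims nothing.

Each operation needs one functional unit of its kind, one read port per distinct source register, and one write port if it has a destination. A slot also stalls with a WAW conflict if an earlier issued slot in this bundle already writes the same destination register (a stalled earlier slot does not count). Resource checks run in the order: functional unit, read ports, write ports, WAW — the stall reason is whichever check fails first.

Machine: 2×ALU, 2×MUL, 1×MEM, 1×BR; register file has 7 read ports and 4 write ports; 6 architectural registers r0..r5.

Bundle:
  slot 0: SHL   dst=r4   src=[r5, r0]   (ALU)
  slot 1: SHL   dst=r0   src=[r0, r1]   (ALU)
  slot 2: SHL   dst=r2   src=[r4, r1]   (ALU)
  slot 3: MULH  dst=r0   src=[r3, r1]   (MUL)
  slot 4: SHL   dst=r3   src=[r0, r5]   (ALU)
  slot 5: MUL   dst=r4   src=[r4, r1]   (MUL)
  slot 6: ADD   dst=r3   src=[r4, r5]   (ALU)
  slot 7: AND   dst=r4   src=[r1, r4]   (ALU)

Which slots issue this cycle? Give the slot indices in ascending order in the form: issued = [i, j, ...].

  0. ALU→r4 ⇒ go  {1A/2Mu/1Ld/1B | 5r 3w}
  1. ALU→r0 ⇒ go  {0A/2Mu/1Ld/1B | 3r 2w}
  2. ALU→r2 ⇒ no(FU)  {0A/2Mu/1Ld/1B | 3r 2w}
  3. MUL→r0 ⇒ no(WAW)  {0A/2Mu/1Ld/1B | 3r 2w}
  4. ALU→r3 ⇒ no(FU)  {0A/2Mu/1Ld/1B | 3r 2w}
  5. MUL→r4 ⇒ no(WAW)  {0A/2Mu/1Ld/1B | 3r 2w}
  6. ALU→r3 ⇒ no(FU)  {0A/2Mu/1Ld/1B | 3r 2w}
  7. ALU→r4 ⇒ no(FU)  {0A/2Mu/1Ld/1B | 3r 2w}

issued = [0, 1]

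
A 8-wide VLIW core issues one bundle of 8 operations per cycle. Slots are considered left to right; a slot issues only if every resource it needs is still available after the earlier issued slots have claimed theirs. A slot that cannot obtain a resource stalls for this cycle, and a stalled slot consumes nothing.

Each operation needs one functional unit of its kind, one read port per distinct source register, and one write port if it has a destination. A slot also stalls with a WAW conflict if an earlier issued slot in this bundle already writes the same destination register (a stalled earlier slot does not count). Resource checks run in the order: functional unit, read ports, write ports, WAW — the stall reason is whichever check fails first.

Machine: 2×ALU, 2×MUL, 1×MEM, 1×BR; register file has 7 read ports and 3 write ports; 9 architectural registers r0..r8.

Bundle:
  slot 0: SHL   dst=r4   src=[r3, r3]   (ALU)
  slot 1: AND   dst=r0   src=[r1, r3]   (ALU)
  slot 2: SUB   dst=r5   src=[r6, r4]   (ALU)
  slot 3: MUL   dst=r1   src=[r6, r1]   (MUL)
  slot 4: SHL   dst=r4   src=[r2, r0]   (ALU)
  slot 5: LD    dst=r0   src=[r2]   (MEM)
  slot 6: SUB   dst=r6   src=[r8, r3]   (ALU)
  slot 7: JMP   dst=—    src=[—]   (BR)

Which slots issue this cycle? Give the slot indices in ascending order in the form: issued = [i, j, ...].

(0) want 1×ALU +1rd +1wr — yes → AL1|MU2|ME1|BR1|rd6|wr2
(1) want 1×ALU +2rd +1wr — yes → AL0|MU2|ME1|BR1|rd4|wr1
(2) want 1×ALU +2rd +1wr — FU → AL0|MU2|ME1|BR1|rd4|wr1
(3) want 1×MUL +2rd +1wr — yes → AL0|MU1|ME1|BR1|rd2|wr0
(4) want 1×ALU +2rd +1wr — FU → AL0|MU1|ME1|BR1|rd2|wr0
(5) want 1×MEM +1rd +1wr — WR_PORT → AL0|MU1|ME1|BR1|rd2|wr0
(6) want 1×ALU +2rd +1wr — FU → AL0|MU1|ME1|BR1|rd2|wr0
(7) want 1×BR +0rd +0wr — yes → AL0|MU1|ME1|BR0|rd2|wr0

issued = [0, 1, 3, 7]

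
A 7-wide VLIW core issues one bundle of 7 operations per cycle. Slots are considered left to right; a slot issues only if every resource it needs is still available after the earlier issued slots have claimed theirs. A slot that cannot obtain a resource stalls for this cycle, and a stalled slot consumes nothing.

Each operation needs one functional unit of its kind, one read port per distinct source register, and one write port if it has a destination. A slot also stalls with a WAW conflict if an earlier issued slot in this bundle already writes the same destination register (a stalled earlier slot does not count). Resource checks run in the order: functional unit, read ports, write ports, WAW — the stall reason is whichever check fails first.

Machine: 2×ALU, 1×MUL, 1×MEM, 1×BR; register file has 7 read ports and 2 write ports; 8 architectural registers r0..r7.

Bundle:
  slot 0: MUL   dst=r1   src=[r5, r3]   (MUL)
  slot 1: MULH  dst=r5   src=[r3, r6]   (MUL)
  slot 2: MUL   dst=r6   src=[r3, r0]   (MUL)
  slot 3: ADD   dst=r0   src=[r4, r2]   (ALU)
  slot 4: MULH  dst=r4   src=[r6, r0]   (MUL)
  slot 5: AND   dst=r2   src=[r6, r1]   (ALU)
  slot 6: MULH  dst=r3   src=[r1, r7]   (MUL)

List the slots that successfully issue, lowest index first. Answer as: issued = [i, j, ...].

issued = [0, 3]

slot 0 (MUL): ISSUE — free A2,Mu0,Ld1,B1 rp5 wp1
slot 1 (MUL): stall FU — free A2,Mu0,Ld1,B1 rp5 wp1
slot 2 (MUL): stall FU — free A2,Mu0,Ld1,B1 rp5 wp1
slot 3 (ALU): ISSUE — free A1,Mu0,Ld1,B1 rp3 wp0
slot 4 (MUL): stall FU — free A1,Mu0,Ld1,B1 rp3 wp0
slot 5 (ALU): stall WR_PORT — free A1,Mu0,Ld1,B1 rp3 wp0
slot 6 (MUL): stall FU — free A1,Mu0,Ld1,B1 rp3 wp0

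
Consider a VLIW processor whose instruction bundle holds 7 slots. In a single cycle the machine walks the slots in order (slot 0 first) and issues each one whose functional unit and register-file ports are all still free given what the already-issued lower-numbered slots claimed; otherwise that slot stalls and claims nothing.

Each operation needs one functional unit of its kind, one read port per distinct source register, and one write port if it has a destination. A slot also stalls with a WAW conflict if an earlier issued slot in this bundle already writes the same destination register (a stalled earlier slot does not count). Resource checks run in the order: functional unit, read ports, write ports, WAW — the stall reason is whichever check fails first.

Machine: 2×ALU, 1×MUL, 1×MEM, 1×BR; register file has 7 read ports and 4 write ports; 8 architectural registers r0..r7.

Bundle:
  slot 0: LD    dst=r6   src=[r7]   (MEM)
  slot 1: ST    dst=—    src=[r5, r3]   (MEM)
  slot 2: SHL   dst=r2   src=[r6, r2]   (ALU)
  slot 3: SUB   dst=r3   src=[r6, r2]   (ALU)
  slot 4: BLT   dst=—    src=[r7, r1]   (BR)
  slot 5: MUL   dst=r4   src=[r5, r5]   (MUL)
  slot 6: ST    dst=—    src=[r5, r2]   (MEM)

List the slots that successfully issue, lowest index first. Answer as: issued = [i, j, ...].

[0] MEM needs rd=1 wr=1: ok; after: ALU=2 MUL=1 MEM=0 BR=1, R=6, W=3
[1] MEM needs rd=2 wr=0: FU; after: ALU=2 MUL=1 MEM=0 BR=1, R=6, W=3
[2] ALU needs rd=2 wr=1: ok; after: ALU=1 MUL=1 MEM=0 BR=1, R=4, W=2
[3] ALU needs rd=2 wr=1: ok; after: ALU=0 MUL=1 MEM=0 BR=1, R=2, W=1
[4] BR needs rd=2 wr=0: ok; after: ALU=0 MUL=1 MEM=0 BR=0, R=0, W=1
[5] MUL needs rd=1 wr=1: RD_PORT; after: ALU=0 MUL=1 MEM=0 BR=0, R=0, W=1
[6] MEM needs rd=2 wr=0: FU; after: ALU=0 MUL=1 MEM=0 BR=0, R=0, W=1

issued = [0, 2, 3, 4]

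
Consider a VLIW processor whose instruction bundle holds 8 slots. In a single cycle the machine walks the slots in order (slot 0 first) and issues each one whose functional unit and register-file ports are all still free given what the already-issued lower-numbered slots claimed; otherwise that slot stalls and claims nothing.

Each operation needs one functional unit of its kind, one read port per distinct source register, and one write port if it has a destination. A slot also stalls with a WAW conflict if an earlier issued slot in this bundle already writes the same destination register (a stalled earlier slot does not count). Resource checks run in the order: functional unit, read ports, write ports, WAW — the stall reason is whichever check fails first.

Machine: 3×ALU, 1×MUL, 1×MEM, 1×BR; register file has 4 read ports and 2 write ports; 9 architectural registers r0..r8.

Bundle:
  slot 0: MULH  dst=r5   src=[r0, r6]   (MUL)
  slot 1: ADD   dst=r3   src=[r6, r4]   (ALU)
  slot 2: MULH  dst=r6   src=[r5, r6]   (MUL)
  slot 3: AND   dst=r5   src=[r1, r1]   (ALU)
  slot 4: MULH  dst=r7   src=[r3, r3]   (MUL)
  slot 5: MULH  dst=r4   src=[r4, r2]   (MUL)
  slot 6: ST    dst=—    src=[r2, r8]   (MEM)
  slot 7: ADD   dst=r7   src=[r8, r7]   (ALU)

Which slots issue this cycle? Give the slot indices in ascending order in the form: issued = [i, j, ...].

issued = [0, 1]

#0 MUL src=r0,r6 dispatched  <A:3 Mu:0 Ld:1 B:1 rd:2 wr:1>
#1 ALU src=r6,r4 dispatched  <A:2 Mu:0 Ld:1 B:1 rd:0 wr:0>
#2 MUL src=r5,r6 held:FU  <A:2 Mu:0 Ld:1 B:1 rd:0 wr:0>
#3 ALU src=r1,r1 held:RD_PORT  <A:2 Mu:0 Ld:1 B:1 rd:0 wr:0>
#4 MUL src=r3,r3 held:FU  <A:2 Mu:0 Ld:1 B:1 rd:0 wr:0>
#5 MUL src=r4,r2 held:FU  <A:2 Mu:0 Ld:1 B:1 rd:0 wr:0>
#6 MEM src=r2,r8 held:RD_PORT  <A:2 Mu:0 Ld:1 B:1 rd:0 wr:0>
#7 ALU src=r8,r7 held:RD_PORT  <A:2 Mu:0 Ld:1 B:1 rd:0 wr:0>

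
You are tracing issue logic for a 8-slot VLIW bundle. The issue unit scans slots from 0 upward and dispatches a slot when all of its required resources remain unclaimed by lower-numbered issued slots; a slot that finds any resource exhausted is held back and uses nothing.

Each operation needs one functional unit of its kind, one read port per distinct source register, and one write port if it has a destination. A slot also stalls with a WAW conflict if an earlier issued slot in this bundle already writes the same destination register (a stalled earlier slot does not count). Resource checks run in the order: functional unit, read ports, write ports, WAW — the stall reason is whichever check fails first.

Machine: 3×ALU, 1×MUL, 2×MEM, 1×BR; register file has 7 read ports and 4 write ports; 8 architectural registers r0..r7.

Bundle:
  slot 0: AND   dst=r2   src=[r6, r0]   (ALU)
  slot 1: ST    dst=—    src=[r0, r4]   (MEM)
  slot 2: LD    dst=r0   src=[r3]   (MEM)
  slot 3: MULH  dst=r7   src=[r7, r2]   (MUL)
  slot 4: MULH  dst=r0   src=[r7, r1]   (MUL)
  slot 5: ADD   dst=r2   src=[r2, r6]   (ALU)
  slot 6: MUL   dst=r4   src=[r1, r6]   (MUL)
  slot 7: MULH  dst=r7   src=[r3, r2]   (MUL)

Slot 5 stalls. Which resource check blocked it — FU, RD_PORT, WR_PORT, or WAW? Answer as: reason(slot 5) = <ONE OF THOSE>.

  0. ALU→r2 ⇒ go  {2A/1Mu/2Ld/1B | 5r 3w}
  1. MEM ⇒ go  {2A/1Mu/1Ld/1B | 3r 3w}
  2. MEM→r0 ⇒ go  {2A/1Mu/0Ld/1B | 2r 2w}
  3. MUL→r7 ⇒ go  {2A/0Mu/0Ld/1B | 0r 1w}
  4. MUL→r0 ⇒ no(FU)  {2A/0Mu/0Ld/1B | 0r 1w}
  5. ALU→r2 ⇒ no(RD_PORT)  {2A/0Mu/0Ld/1B | 0r 1w}
  6. MUL→r4 ⇒ no(FU)  {2A/0Mu/0Ld/1B | 0r 1w}
  7. MUL→r7 ⇒ no(FU)  {2A/0Mu/0Ld/1B | 0r 1w}

reason(slot 5) = RD_PORT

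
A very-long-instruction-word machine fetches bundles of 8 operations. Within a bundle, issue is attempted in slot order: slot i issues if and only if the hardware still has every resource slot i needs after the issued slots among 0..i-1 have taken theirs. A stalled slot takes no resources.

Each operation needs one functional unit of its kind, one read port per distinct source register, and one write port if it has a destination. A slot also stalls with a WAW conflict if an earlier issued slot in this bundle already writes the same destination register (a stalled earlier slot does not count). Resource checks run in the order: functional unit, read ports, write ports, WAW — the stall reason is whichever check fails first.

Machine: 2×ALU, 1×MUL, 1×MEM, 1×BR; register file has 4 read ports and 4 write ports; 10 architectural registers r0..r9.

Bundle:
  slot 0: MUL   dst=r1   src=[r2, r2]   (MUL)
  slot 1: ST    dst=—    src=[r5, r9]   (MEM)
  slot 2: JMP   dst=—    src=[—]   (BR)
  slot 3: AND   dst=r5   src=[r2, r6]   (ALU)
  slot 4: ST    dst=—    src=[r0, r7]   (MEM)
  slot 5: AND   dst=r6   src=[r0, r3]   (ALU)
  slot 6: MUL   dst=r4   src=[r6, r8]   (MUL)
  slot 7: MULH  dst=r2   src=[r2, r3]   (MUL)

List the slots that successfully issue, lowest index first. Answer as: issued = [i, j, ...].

  0. MUL→r1 ⇒ go  {2A/0Mu/1Ld/1B | 3r 3w}
  1. MEM ⇒ go  {2A/0Mu/0Ld/1B | 1r 3w}
  2. BR ⇒ go  {2A/0Mu/0Ld/0B | 1r 3w}
  3. ALU→r5 ⇒ no(RD_PORT)  {2A/0Mu/0Ld/0B | 1r 3w}
  4. MEM ⇒ no(FU)  {2A/0Mu/0Ld/0B | 1r 3w}
  5. ALU→r6 ⇒ no(RD_PORT)  {2A/0Mu/0Ld/0B | 1r 3w}
  6. MUL→r4 ⇒ no(FU)  {2A/0Mu/0Ld/0B | 1r 3w}
  7. MUL→r2 ⇒ no(FU)  {2A/0Mu/0Ld/0B | 1r 3w}

issued = [0, 1, 2]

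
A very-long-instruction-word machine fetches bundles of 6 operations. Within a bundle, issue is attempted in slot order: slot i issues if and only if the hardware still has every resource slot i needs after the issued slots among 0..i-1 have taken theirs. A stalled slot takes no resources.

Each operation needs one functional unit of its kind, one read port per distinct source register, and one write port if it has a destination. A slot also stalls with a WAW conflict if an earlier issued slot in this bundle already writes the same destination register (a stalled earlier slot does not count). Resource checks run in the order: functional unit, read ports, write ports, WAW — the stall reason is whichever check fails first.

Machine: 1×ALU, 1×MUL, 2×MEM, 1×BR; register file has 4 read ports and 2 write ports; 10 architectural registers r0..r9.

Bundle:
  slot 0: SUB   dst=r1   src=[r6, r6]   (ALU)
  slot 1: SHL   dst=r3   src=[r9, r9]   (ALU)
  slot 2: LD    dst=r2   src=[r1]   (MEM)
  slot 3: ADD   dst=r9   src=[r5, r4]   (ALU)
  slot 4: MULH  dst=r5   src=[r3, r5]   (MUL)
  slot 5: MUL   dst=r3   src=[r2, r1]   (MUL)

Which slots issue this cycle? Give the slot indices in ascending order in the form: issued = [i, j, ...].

issued = [0, 2]

  0. ALU→r1 ⇒ go  {0A/1Mu/2Ld/1B | 3r 1w}
  1. ALU→r3 ⇒ no(FU)  {0A/1Mu/2Ld/1B | 3r 1w}
  2. MEM→r2 ⇒ go  {0A/1Mu/1Ld/1B | 2r 0w}
  3. ALU→r9 ⇒ no(FU)  {0A/1Mu/1Ld/1B | 2r 0w}
  4. MUL→r5 ⇒ no(WR_PORT)  {0A/1Mu/1Ld/1B | 2r 0w}
  5. MUL→r3 ⇒ no(WR_PORT)  {0A/1Mu/1Ld/1B | 2r 0w}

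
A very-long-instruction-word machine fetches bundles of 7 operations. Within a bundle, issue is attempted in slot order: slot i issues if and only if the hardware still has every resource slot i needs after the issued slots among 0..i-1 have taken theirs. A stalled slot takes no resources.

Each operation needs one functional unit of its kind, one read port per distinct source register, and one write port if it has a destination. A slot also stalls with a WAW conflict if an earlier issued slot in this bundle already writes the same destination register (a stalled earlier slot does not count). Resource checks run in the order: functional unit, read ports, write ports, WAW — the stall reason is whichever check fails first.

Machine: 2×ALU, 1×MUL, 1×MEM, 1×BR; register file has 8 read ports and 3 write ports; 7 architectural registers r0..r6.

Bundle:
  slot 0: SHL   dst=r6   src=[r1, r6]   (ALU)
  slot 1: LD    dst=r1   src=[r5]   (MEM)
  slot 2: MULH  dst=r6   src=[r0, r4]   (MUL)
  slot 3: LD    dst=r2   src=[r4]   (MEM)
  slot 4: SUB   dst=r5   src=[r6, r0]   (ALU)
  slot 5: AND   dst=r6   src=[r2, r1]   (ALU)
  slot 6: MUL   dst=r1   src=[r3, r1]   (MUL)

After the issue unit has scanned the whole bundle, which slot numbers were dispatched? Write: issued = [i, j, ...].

issued = [0, 1, 4]

[0] ALU needs rd=2 wr=1: ok; after: ALU=1 MUL=1 MEM=1 BR=1, R=6, W=2
[1] MEM needs rd=1 wr=1: ok; after: ALU=1 MUL=1 MEM=0 BR=1, R=5, W=1
[2] MUL needs rd=2 wr=1: WAW; after: ALU=1 MUL=1 MEM=0 BR=1, R=5, W=1
[3] MEM needs rd=1 wr=1: FU; after: ALU=1 MUL=1 MEM=0 BR=1, R=5, W=1
[4] ALU needs rd=2 wr=1: ok; after: ALU=0 MUL=1 MEM=0 BR=1, R=3, W=0
[5] ALU needs rd=2 wr=1: FU; after: ALU=0 MUL=1 MEM=0 BR=1, R=3, W=0
[6] MUL needs rd=2 wr=1: WR_PORT; after: ALU=0 MUL=1 MEM=0 BR=1, R=3, W=0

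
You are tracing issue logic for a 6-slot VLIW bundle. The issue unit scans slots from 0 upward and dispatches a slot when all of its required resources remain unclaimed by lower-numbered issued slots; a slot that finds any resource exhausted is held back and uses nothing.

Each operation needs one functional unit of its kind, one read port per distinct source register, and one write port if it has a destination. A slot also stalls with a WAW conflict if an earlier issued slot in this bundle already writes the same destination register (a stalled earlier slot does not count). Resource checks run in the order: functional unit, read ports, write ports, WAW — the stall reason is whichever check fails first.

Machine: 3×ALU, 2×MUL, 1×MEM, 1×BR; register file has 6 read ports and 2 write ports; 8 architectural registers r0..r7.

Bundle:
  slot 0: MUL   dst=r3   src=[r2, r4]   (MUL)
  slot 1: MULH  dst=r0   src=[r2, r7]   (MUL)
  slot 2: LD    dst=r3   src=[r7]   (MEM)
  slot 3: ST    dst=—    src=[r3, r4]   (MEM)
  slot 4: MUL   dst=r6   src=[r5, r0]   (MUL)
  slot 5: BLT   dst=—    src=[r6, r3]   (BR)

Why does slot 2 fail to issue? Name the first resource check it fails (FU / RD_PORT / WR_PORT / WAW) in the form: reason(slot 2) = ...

slot 0 (MUL): ISSUE — free A3,Mu1,Ld1,B1 rp4 wp1
slot 1 (MUL): ISSUE — free A3,Mu0,Ld1,B1 rp2 wp0
slot 2 (MEM): stall WR_PORT — free A3,Mu0,Ld1,B1 rp2 wp0
slot 3 (MEM): ISSUE — free A3,Mu0,Ld0,B1 rp0 wp0
slot 4 (MUL): stall FU — free A3,Mu0,Ld0,B1 rp0 wp0
slot 5 (BR): stall RD_PORT — free A3,Mu0,Ld0,B1 rp0 wp0

reason(slot 2) = WR_PORT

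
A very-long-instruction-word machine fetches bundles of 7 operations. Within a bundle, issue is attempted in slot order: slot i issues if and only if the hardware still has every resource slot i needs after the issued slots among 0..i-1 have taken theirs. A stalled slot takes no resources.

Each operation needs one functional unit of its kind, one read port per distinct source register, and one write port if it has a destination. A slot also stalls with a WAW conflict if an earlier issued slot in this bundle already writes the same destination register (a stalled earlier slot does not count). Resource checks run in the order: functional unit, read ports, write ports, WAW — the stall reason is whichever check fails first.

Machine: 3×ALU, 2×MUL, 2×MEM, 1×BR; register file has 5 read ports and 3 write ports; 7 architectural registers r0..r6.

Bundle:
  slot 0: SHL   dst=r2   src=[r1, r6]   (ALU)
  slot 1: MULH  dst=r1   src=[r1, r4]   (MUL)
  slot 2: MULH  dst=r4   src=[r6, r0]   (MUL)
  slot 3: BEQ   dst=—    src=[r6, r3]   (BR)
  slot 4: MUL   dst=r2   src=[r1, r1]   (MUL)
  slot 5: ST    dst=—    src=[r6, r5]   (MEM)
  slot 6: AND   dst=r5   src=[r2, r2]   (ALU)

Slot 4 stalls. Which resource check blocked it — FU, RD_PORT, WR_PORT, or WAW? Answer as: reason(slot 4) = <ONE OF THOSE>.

reason(slot 4) = WAW

(0) want 1×ALU +2rd +1wr — yes → AL2|MU2|ME2|BR1|rd3|wr2
(1) want 1×MUL +2rd +1wr — yes → AL2|MU1|ME2|BR1|rd1|wr1
(2) want 1×MUL +2rd +1wr — RD_PORT → AL2|MU1|ME2|BR1|rd1|wr1
(3) want 1×BR +2rd +0wr — RD_PORT → AL2|MU1|ME2|BR1|rd1|wr1
(4) want 1×MUL +1rd +1wr — WAW → AL2|MU1|ME2|BR1|rd1|wr1
(5) want 1×MEM +2rd +0wr — RD_PORT → AL2|MU1|ME2|BR1|rd1|wr1
(6) want 1×ALU +1rd +1wr — yes → AL1|MU1|ME2|BR1|rd0|wr0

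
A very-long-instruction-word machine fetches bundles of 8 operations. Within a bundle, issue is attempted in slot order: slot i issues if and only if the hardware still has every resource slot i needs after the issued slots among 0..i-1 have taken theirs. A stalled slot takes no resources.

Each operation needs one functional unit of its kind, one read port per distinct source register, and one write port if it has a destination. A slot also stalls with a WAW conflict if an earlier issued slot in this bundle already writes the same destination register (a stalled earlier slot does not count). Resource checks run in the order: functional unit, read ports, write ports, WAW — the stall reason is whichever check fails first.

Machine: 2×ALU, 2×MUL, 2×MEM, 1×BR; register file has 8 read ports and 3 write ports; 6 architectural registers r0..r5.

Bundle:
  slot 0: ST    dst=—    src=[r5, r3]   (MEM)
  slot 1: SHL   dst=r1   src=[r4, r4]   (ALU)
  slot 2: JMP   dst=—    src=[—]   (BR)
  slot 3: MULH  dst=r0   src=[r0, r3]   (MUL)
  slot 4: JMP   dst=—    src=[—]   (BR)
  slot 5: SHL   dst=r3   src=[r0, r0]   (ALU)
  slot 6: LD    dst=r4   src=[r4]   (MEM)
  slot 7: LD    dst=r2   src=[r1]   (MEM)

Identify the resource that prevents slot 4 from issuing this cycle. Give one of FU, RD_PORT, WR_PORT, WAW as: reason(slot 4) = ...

reason(slot 4) = FU

slot 0 (MEM): ISSUE — free A2,Mu2,Ld1,B1 rp6 wp3
slot 1 (ALU): ISSUE — free A1,Mu2,Ld1,B1 rp5 wp2
slot 2 (BR): ISSUE — free A1,Mu2,Ld1,B0 rp5 wp2
slot 3 (MUL): ISSUE — free A1,Mu1,Ld1,B0 rp3 wp1
slot 4 (BR): stall FU — free A1,Mu1,Ld1,B0 rp3 wp1
slot 5 (ALU): ISSUE — free A0,Mu1,Ld1,B0 rp2 wp0
slot 6 (MEM): stall WR_PORT — free A0,Mu1,Ld1,B0 rp2 wp0
slot 7 (MEM): stall WR_PORT — free A0,Mu1,Ld1,B0 rp2 wp0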